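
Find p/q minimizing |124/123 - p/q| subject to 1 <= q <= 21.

1/1

Expand x = 124/123 as a continued fraction with the Euclidean algorithm:
  124 = 1*123 + 1, so a_0 = 1.
  123 = 123*1 + 0, so a_1 = 123.
so x = [1; 123].
Convergents (p_i = a_i*p_{i-1} + p_{i-2}, q_i = a_i*q_{i-1} + q_{i-2} with p_{-2}=0, p_{-1}=1, q_{-2}=1, q_{-1}=0), until the denominator exceeds 21:
  i=0: a_0=1, p_0 = 1*1 + 0 = 1, q_0 = 1*0 + 1 = 1.
  i=1: a_1=123, p_1 = 123*1 + 1 = 124, q_1 = 123*1 + 0 = 123.
q_1 = 123 > 21, so the last convergent with denominator <= 21 is p_0/q_0 = 1/1.
The closest fraction with denominator <= 21 is either p_0/q_0 or the intermediate fraction (k*p_0 + p_{-1})/(k*q_0 + q_{-1}) with the largest k >= 1 whose denominator stays <= 21; these approach x as k grows, and every other convergent or intermediate fraction in range is farther away.
Largest k: floor((21 - q_{-1})/q_0) = floor((21 - 0)/1) = 21 (using the seeds p_{-1} = 1, q_{-1} = 0).
That gives (21*1 + 1)/(21*1 + 0) = 22/21.
Compare the errors: |x - 1/1| = |124*1 - 1*123|/(123*1) = 1/123, and |x - 22/21| = |124*21 - 22*123|/(123*21) = 102/2583.
Cross-multiplying, 1*2583 = 2583 < 12546 = 102*123, so 1/123 is smaller: the convergent 1/1 is closer to x than 22/21.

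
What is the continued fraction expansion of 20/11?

Run the Euclidean algorithm on 20 and 11; the successive quotients are the partial quotients a_0, a_1, ... (each step inverts the fractional part left over by the previous one):
  20 = 1*11 + 9, so a_0 = 1.
  11 = 1*9 + 2, so a_1 = 1.
  9 = 4*2 + 1, so a_2 = 4.
  2 = 2*1 + 0, so a_3 = 2.
The remainder reaches 0 after 4 divisions, so the expansion has 4 partial quotients, read off in order.

[1; 1, 4, 2]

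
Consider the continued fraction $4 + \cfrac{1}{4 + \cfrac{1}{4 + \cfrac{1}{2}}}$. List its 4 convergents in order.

Using the convergent recurrence p_i = a_i*p_{i-1} + p_{i-2}, q_i = a_i*q_{i-1} + q_{i-2} with p_{-2}=0, p_{-1}=1, q_{-2}=1, q_{-1}=0:
  i=0: a_0=4, p_0 = 4*1 + 0 = 4, q_0 = 4*0 + 1 = 1.
  i=1: a_1=4, p_1 = 4*4 + 1 = 17, q_1 = 4*1 + 0 = 4.
  i=2: a_2=4, p_2 = 4*17 + 4 = 72, q_2 = 4*4 + 1 = 17.
  i=3: a_3=2, p_3 = 2*72 + 17 = 161, q_3 = 2*17 + 4 = 38.

4/1, 17/4, 72/17, 161/38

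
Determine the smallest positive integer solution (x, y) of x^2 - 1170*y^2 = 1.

(x, y) = (6499, 190)

First expand sqrt(1170) as a continued fraction. With x_i = (sqrt(1170) + m_i)/d_i and (m_0, d_0) = (0, 1): a_0 = floor(sqrt(1170)) = 34, since 34^2 = 1156 <= 1170 < 1225 = 35^2.
Iterate m_{i+1} = d_i*a_i - m_i, d_{i+1} = (1170 - m_{i+1}^2)/d_i, a_{i+1} = floor((a_0 + m_{i+1})/d_{i+1}):
  m_1 = 1*34 - 0 = 34, d_1 = (1170 - 34^2)/1 = 14/1 = 14, a_1 = floor((34 + 34)/14) = 4.
  m_2 = 14*4 - 34 = 22, d_2 = (1170 - 22^2)/14 = 686/14 = 49, a_2 = floor((34 + 22)/49) = 1.
  m_3 = 49*1 - 22 = 27, d_3 = (1170 - 27^2)/49 = 441/49 = 9, a_3 = floor((34 + 27)/9) = 6.
  m_4 = 9*6 - 27 = 27, d_4 = (1170 - 27^2)/9 = 441/9 = 49, a_4 = floor((34 + 27)/49) = 1.
  m_5 = 49*1 - 27 = 22, d_5 = (1170 - 22^2)/49 = 686/49 = 14, a_5 = floor((34 + 22)/14) = 4.
  m_6 = 14*4 - 22 = 34, d_6 = (1170 - 34^2)/14 = 14/14 = 1, a_6 = floor((34 + 34)/1) = 68.
  m_7 = 1*68 - 34 = 34, d_7 = (1170 - 34^2)/1 = 14/1 = 14: (m_7, d_7) = (m_1, d_1) = (34, 14), so from here the quotients repeat a_1, ..., a_6; the period length is 6.
So sqrt(1170) = [34; (4, 1, 6, 1, 4, 68)] with period length k = 6.
k is even, so the fundamental solution of x^2 - 1170y^2 = 1 is (p_{k-1}, q_{k-1}) = (p_5, q_5); compute convergents through index 5.
Convergents (p_i = a_i*p_{i-1} + p_{i-2}, q_i = a_i*q_{i-1} + q_{i-2} with p_{-2}=0, p_{-1}=1, q_{-2}=1, q_{-1}=0):
  i=0: a_0=34, p_0 = 34*1 + 0 = 34, q_0 = 34*0 + 1 = 1.
  i=1: a_1=4, p_1 = 4*34 + 1 = 137, q_1 = 4*1 + 0 = 4.
  i=2: a_2=1, p_2 = 1*137 + 34 = 171, q_2 = 1*4 + 1 = 5.
  i=3: a_3=6, p_3 = 6*171 + 137 = 1163, q_3 = 6*5 + 4 = 34.
  i=4: a_4=1, p_4 = 1*1163 + 171 = 1334, q_4 = 1*34 + 5 = 39.
  i=5: a_5=4, p_5 = 4*1334 + 1163 = 6499, q_5 = 4*39 + 34 = 190.
Check: 6499^2 - 1170*190^2 = 42237001 - 42237000 = 1, so (x, y) = (6499, 190) solves the equation, and by the theorem it is the least positive solution.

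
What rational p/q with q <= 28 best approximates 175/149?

27/23

Expand x = 175/149 as a continued fraction with the Euclidean algorithm:
  175 = 1*149 + 26, so a_0 = 1.
  149 = 5*26 + 19, so a_1 = 5.
  26 = 1*19 + 7, so a_2 = 1.
  19 = 2*7 + 5, so a_3 = 2.
  7 = 1*5 + 2, so a_4 = 1.
  5 = 2*2 + 1, so a_5 = 2.
  2 = 2*1 + 0, so a_6 = 2.
so x = [1; 5, 1, 2, 1, 2, 2].
Convergents (p_i = a_i*p_{i-1} + p_{i-2}, q_i = a_i*q_{i-1} + q_{i-2} with p_{-2}=0, p_{-1}=1, q_{-2}=1, q_{-1}=0), until the denominator exceeds 28:
  i=0: a_0=1, p_0 = 1*1 + 0 = 1, q_0 = 1*0 + 1 = 1.
  i=1: a_1=5, p_1 = 5*1 + 1 = 6, q_1 = 5*1 + 0 = 5.
  i=2: a_2=1, p_2 = 1*6 + 1 = 7, q_2 = 1*5 + 1 = 6.
  i=3: a_3=2, p_3 = 2*7 + 6 = 20, q_3 = 2*6 + 5 = 17.
  i=4: a_4=1, p_4 = 1*20 + 7 = 27, q_4 = 1*17 + 6 = 23.
  i=5: a_5=2, p_5 = 2*27 + 20 = 74, q_5 = 2*23 + 17 = 63.
q_5 = 63 > 28, so the last convergent with denominator <= 28 is p_4/q_4 = 27/23.
The closest fraction with denominator <= 28 is either p_4/q_4 or the intermediate fraction (k*p_4 + p_3)/(k*q_4 + q_3) with the largest k >= 1 whose denominator stays <= 28; these approach x as k grows, and every other convergent or intermediate fraction in range is farther away.
Largest k: floor((28 - q_3)/q_4) = floor((28 - 17)/23) = 0.
Since k = 0, no intermediate fraction beyond p_4/q_4 has denominator <= 28, so the convergent 27/23 is the closest (its error is |175*23 - 27*149|/(149*23) = 2/3427).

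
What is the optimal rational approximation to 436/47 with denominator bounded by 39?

269/29

Expand x = 436/47 as a continued fraction with the Euclidean algorithm:
  436 = 9*47 + 13, so a_0 = 9.
  47 = 3*13 + 8, so a_1 = 3.
  13 = 1*8 + 5, so a_2 = 1.
  8 = 1*5 + 3, so a_3 = 1.
  5 = 1*3 + 2, so a_4 = 1.
  3 = 1*2 + 1, so a_5 = 1.
  2 = 2*1 + 0, so a_6 = 2.
so x = [9; 3, 1, 1, 1, 1, 2].
Convergents (p_i = a_i*p_{i-1} + p_{i-2}, q_i = a_i*q_{i-1} + q_{i-2} with p_{-2}=0, p_{-1}=1, q_{-2}=1, q_{-1}=0), until the denominator exceeds 39:
  i=0: a_0=9, p_0 = 9*1 + 0 = 9, q_0 = 9*0 + 1 = 1.
  i=1: a_1=3, p_1 = 3*9 + 1 = 28, q_1 = 3*1 + 0 = 3.
  i=2: a_2=1, p_2 = 1*28 + 9 = 37, q_2 = 1*3 + 1 = 4.
  i=3: a_3=1, p_3 = 1*37 + 28 = 65, q_3 = 1*4 + 3 = 7.
  i=4: a_4=1, p_4 = 1*65 + 37 = 102, q_4 = 1*7 + 4 = 11.
  i=5: a_5=1, p_5 = 1*102 + 65 = 167, q_5 = 1*11 + 7 = 18.
  i=6: a_6=2, p_6 = 2*167 + 102 = 436, q_6 = 2*18 + 11 = 47.
q_6 = 47 > 39, so the last convergent with denominator <= 39 is p_5/q_5 = 167/18.
The closest fraction with denominator <= 39 is either p_5/q_5 or the intermediate fraction (k*p_5 + p_4)/(k*q_5 + q_4) with the largest k >= 1 whose denominator stays <= 39; these approach x as k grows, and every other convergent or intermediate fraction in range is farther away.
Largest k: floor((39 - q_4)/q_5) = floor((39 - 11)/18) = 1.
That gives (1*167 + 102)/(1*18 + 11) = 269/29.
Compare the errors: |x - 167/18| = |436*18 - 167*47|/(47*18) = 1/846, and |x - 269/29| = |436*29 - 269*47|/(47*29) = 1/1363.
Cross-multiplying, 1*846 = 846 < 1363 = 1*1363, so 1/1363 is smaller: the intermediate fraction 269/29 is closer to x than 167/18.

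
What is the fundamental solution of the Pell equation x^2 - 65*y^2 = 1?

First expand sqrt(65) as a continued fraction. With x_i = (sqrt(65) + m_i)/d_i and (m_0, d_0) = (0, 1): a_0 = floor(sqrt(65)) = 8, since 8^2 = 64 <= 65 < 81 = 9^2.
Iterate m_{i+1} = d_i*a_i - m_i, d_{i+1} = (65 - m_{i+1}^2)/d_i, a_{i+1} = floor((a_0 + m_{i+1})/d_{i+1}):
  m_1 = 1*8 - 0 = 8, d_1 = (65 - 8^2)/1 = 1/1 = 1, a_1 = floor((8 + 8)/1) = 16.
  m_2 = 1*16 - 8 = 8, d_2 = (65 - 8^2)/1 = 1/1 = 1: (m_2, d_2) = (m_1, d_1) = (8, 1), so from here the quotient a_1 repeats; the period length is 1.
So sqrt(65) = [8; (16)] with period length k = 1.
k is odd, so (p_{k-1}, q_{k-1}) only solves x^2 - 65y^2 = -1 and the fundamental solution of x^2 - 65y^2 = 1 is (p_{2k-1}, q_{2k-1}) = (p_1, q_1); compute convergents through index 1, running through the period twice.
Convergents (p_i = a_i*p_{i-1} + p_{i-2}, q_i = a_i*q_{i-1} + q_{i-2} with p_{-2}=0, p_{-1}=1, q_{-2}=1, q_{-1}=0):
  i=0: a_0=8, p_0 = 8*1 + 0 = 8, q_0 = 8*0 + 1 = 1.
  i=1: a_1=16, p_1 = 16*8 + 1 = 129, q_1 = 16*1 + 0 = 16.
Indeed p_0^2 - 65*q_0^2 = 64 - 65 = -1, not +1.
Check: 129^2 - 65*16^2 = 16641 - 16640 = 1, so (x, y) = (129, 16) solves the equation, and by the theorem it is the least positive solution.

(x, y) = (129, 16)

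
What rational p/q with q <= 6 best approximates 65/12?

27/5

Expand x = 65/12 as a continued fraction with the Euclidean algorithm:
  65 = 5*12 + 5, so a_0 = 5.
  12 = 2*5 + 2, so a_1 = 2.
  5 = 2*2 + 1, so a_2 = 2.
  2 = 2*1 + 0, so a_3 = 2.
so x = [5; 2, 2, 2].
Convergents (p_i = a_i*p_{i-1} + p_{i-2}, q_i = a_i*q_{i-1} + q_{i-2} with p_{-2}=0, p_{-1}=1, q_{-2}=1, q_{-1}=0), until the denominator exceeds 6:
  i=0: a_0=5, p_0 = 5*1 + 0 = 5, q_0 = 5*0 + 1 = 1.
  i=1: a_1=2, p_1 = 2*5 + 1 = 11, q_1 = 2*1 + 0 = 2.
  i=2: a_2=2, p_2 = 2*11 + 5 = 27, q_2 = 2*2 + 1 = 5.
  i=3: a_3=2, p_3 = 2*27 + 11 = 65, q_3 = 2*5 + 2 = 12.
q_3 = 12 > 6, so the last convergent with denominator <= 6 is p_2/q_2 = 27/5.
The closest fraction with denominator <= 6 is either p_2/q_2 or the intermediate fraction (k*p_2 + p_1)/(k*q_2 + q_1) with the largest k >= 1 whose denominator stays <= 6; these approach x as k grows, and every other convergent or intermediate fraction in range is farther away.
Largest k: floor((6 - q_1)/q_2) = floor((6 - 2)/5) = 0.
Since k = 0, no intermediate fraction beyond p_2/q_2 has denominator <= 6, so the convergent 27/5 is the closest (its error is |65*5 - 27*12|/(12*5) = 1/60).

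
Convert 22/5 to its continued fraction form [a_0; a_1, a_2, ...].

Run the Euclidean algorithm on 22 and 5; the successive quotients are the partial quotients a_0, a_1, ... (each step inverts the fractional part left over by the previous one):
  22 = 4*5 + 2, so a_0 = 4.
  5 = 2*2 + 1, so a_1 = 2.
  2 = 2*1 + 0, so a_2 = 2.
The remainder reaches 0 after 3 divisions, so the expansion has 3 partial quotients, read off in order.

[4; 2, 2]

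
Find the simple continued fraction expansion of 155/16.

Run the Euclidean algorithm on 155 and 16; the successive quotients are the partial quotients a_0, a_1, ... (each step inverts the fractional part left over by the previous one):
  155 = 9*16 + 11, so a_0 = 9.
  16 = 1*11 + 5, so a_1 = 1.
  11 = 2*5 + 1, so a_2 = 2.
  5 = 5*1 + 0, so a_3 = 5.
The remainder reaches 0 after 4 divisions, so the expansion has 4 partial quotients, read off in order.

[9; 1, 2, 5]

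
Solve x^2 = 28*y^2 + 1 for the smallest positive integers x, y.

First expand sqrt(28) as a continued fraction. With x_i = (sqrt(28) + m_i)/d_i and (m_0, d_0) = (0, 1): a_0 = floor(sqrt(28)) = 5, since 5^2 = 25 <= 28 < 36 = 6^2.
Iterate m_{i+1} = d_i*a_i - m_i, d_{i+1} = (28 - m_{i+1}^2)/d_i, a_{i+1} = floor((a_0 + m_{i+1})/d_{i+1}):
  m_1 = 1*5 - 0 = 5, d_1 = (28 - 5^2)/1 = 3/1 = 3, a_1 = floor((5 + 5)/3) = 3.
  m_2 = 3*3 - 5 = 4, d_2 = (28 - 4^2)/3 = 12/3 = 4, a_2 = floor((5 + 4)/4) = 2.
  m_3 = 4*2 - 4 = 4, d_3 = (28 - 4^2)/4 = 12/4 = 3, a_3 = floor((5 + 4)/3) = 3.
  m_4 = 3*3 - 4 = 5, d_4 = (28 - 5^2)/3 = 3/3 = 1, a_4 = floor((5 + 5)/1) = 10.
  m_5 = 1*10 - 5 = 5, d_5 = (28 - 5^2)/1 = 3/1 = 3: (m_5, d_5) = (m_1, d_1) = (5, 3), so from here the quotients repeat a_1, ..., a_4; the period length is 4.
So sqrt(28) = [5; (3, 2, 3, 10)] with period length k = 4.
k is even, so the fundamental solution of x^2 - 28y^2 = 1 is (p_{k-1}, q_{k-1}) = (p_3, q_3); compute convergents through index 3.
Convergents (p_i = a_i*p_{i-1} + p_{i-2}, q_i = a_i*q_{i-1} + q_{i-2} with p_{-2}=0, p_{-1}=1, q_{-2}=1, q_{-1}=0):
  i=0: a_0=5, p_0 = 5*1 + 0 = 5, q_0 = 5*0 + 1 = 1.
  i=1: a_1=3, p_1 = 3*5 + 1 = 16, q_1 = 3*1 + 0 = 3.
  i=2: a_2=2, p_2 = 2*16 + 5 = 37, q_2 = 2*3 + 1 = 7.
  i=3: a_3=3, p_3 = 3*37 + 16 = 127, q_3 = 3*7 + 3 = 24.
Check: 127^2 - 28*24^2 = 16129 - 16128 = 1, so (x, y) = (127, 24) solves the equation, and by the theorem it is the least positive solution.

(x, y) = (127, 24)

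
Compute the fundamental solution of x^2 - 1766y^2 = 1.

(x, y) = (1765, 42)

First expand sqrt(1766) as a continued fraction. With x_i = (sqrt(1766) + m_i)/d_i and (m_0, d_0) = (0, 1): a_0 = floor(sqrt(1766)) = 42, since 42^2 = 1764 <= 1766 < 1849 = 43^2.
Iterate m_{i+1} = d_i*a_i - m_i, d_{i+1} = (1766 - m_{i+1}^2)/d_i, a_{i+1} = floor((a_0 + m_{i+1})/d_{i+1}):
  m_1 = 1*42 - 0 = 42, d_1 = (1766 - 42^2)/1 = 2/1 = 2, a_1 = floor((42 + 42)/2) = 42.
  m_2 = 2*42 - 42 = 42, d_2 = (1766 - 42^2)/2 = 2/2 = 1, a_2 = floor((42 + 42)/1) = 84.
  m_3 = 1*84 - 42 = 42, d_3 = (1766 - 42^2)/1 = 2/1 = 2: (m_3, d_3) = (m_1, d_1) = (42, 2), so from here the quotients repeat a_1, a_2; the period length is 2.
So sqrt(1766) = [42; (42, 84)] with period length k = 2.
k is even, so the fundamental solution of x^2 - 1766y^2 = 1 is (p_{k-1}, q_{k-1}) = (p_1, q_1); compute convergents through index 1.
Convergents (p_i = a_i*p_{i-1} + p_{i-2}, q_i = a_i*q_{i-1} + q_{i-2} with p_{-2}=0, p_{-1}=1, q_{-2}=1, q_{-1}=0):
  i=0: a_0=42, p_0 = 42*1 + 0 = 42, q_0 = 42*0 + 1 = 1.
  i=1: a_1=42, p_1 = 42*42 + 1 = 1765, q_1 = 42*1 + 0 = 42.
Check: 1765^2 - 1766*42^2 = 3115225 - 3115224 = 1, so (x, y) = (1765, 42) solves the equation, and by the theorem it is the least positive solution.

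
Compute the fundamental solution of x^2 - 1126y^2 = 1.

(x, y) = (91205, 2718)

First expand sqrt(1126) as a continued fraction. With x_i = (sqrt(1126) + m_i)/d_i and (m_0, d_0) = (0, 1): a_0 = floor(sqrt(1126)) = 33, since 33^2 = 1089 <= 1126 < 1156 = 34^2.
Iterate m_{i+1} = d_i*a_i - m_i, d_{i+1} = (1126 - m_{i+1}^2)/d_i, a_{i+1} = floor((a_0 + m_{i+1})/d_{i+1}):
  m_1 = 1*33 - 0 = 33, d_1 = (1126 - 33^2)/1 = 37/1 = 37, a_1 = floor((33 + 33)/37) = 1.
  m_2 = 37*1 - 33 = 4, d_2 = (1126 - 4^2)/37 = 1110/37 = 30, a_2 = floor((33 + 4)/30) = 1.
  m_3 = 30*1 - 4 = 26, d_3 = (1126 - 26^2)/30 = 450/30 = 15, a_3 = floor((33 + 26)/15) = 3.
  m_4 = 15*3 - 26 = 19, d_4 = (1126 - 19^2)/15 = 765/15 = 51, a_4 = floor((33 + 19)/51) = 1.
  m_5 = 51*1 - 19 = 32, d_5 = (1126 - 32^2)/51 = 102/51 = 2, a_5 = floor((33 + 32)/2) = 32.
  m_6 = 2*32 - 32 = 32, d_6 = (1126 - 32^2)/2 = 102/2 = 51, a_6 = floor((33 + 32)/51) = 1.
  m_7 = 51*1 - 32 = 19, d_7 = (1126 - 19^2)/51 = 765/51 = 15, a_7 = floor((33 + 19)/15) = 3.
  m_8 = 15*3 - 19 = 26, d_8 = (1126 - 26^2)/15 = 450/15 = 30, a_8 = floor((33 + 26)/30) = 1.
  m_9 = 30*1 - 26 = 4, d_9 = (1126 - 4^2)/30 = 1110/30 = 37, a_9 = floor((33 + 4)/37) = 1.
  m_10 = 37*1 - 4 = 33, d_10 = (1126 - 33^2)/37 = 37/37 = 1, a_10 = floor((33 + 33)/1) = 66.
  m_11 = 1*66 - 33 = 33, d_11 = (1126 - 33^2)/1 = 37/1 = 37: (m_11, d_11) = (m_1, d_1) = (33, 37), so from here the quotients repeat a_1, ..., a_10; the period length is 10.
So sqrt(1126) = [33; (1, 1, 3, 1, 32, 1, 3, 1, 1, 66)] with period length k = 10.
k is even, so the fundamental solution of x^2 - 1126y^2 = 1 is (p_{k-1}, q_{k-1}) = (p_9, q_9); compute convergents through index 9.
Convergents (p_i = a_i*p_{i-1} + p_{i-2}, q_i = a_i*q_{i-1} + q_{i-2} with p_{-2}=0, p_{-1}=1, q_{-2}=1, q_{-1}=0):
  i=0: a_0=33, p_0 = 33*1 + 0 = 33, q_0 = 33*0 + 1 = 1.
  i=1: a_1=1, p_1 = 1*33 + 1 = 34, q_1 = 1*1 + 0 = 1.
  i=2: a_2=1, p_2 = 1*34 + 33 = 67, q_2 = 1*1 + 1 = 2.
  i=3: a_3=3, p_3 = 3*67 + 34 = 235, q_3 = 3*2 + 1 = 7.
  i=4: a_4=1, p_4 = 1*235 + 67 = 302, q_4 = 1*7 + 2 = 9.
  i=5: a_5=32, p_5 = 32*302 + 235 = 9899, q_5 = 32*9 + 7 = 295.
  i=6: a_6=1, p_6 = 1*9899 + 302 = 10201, q_6 = 1*295 + 9 = 304.
  i=7: a_7=3, p_7 = 3*10201 + 9899 = 40502, q_7 = 3*304 + 295 = 1207.
  i=8: a_8=1, p_8 = 1*40502 + 10201 = 50703, q_8 = 1*1207 + 304 = 1511.
  i=9: a_9=1, p_9 = 1*50703 + 40502 = 91205, q_9 = 1*1511 + 1207 = 2718.
Check: 91205^2 - 1126*2718^2 = 8318352025 - 8318352024 = 1, so (x, y) = (91205, 2718) solves the equation, and by the theorem it is the least positive solution.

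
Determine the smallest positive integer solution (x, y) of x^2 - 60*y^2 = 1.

First expand sqrt(60) as a continued fraction. With x_i = (sqrt(60) + m_i)/d_i and (m_0, d_0) = (0, 1): a_0 = floor(sqrt(60)) = 7, since 7^2 = 49 <= 60 < 64 = 8^2.
Iterate m_{i+1} = d_i*a_i - m_i, d_{i+1} = (60 - m_{i+1}^2)/d_i, a_{i+1} = floor((a_0 + m_{i+1})/d_{i+1}):
  m_1 = 1*7 - 0 = 7, d_1 = (60 - 7^2)/1 = 11/1 = 11, a_1 = floor((7 + 7)/11) = 1.
  m_2 = 11*1 - 7 = 4, d_2 = (60 - 4^2)/11 = 44/11 = 4, a_2 = floor((7 + 4)/4) = 2.
  m_3 = 4*2 - 4 = 4, d_3 = (60 - 4^2)/4 = 44/4 = 11, a_3 = floor((7 + 4)/11) = 1.
  m_4 = 11*1 - 4 = 7, d_4 = (60 - 7^2)/11 = 11/11 = 1, a_4 = floor((7 + 7)/1) = 14.
  m_5 = 1*14 - 7 = 7, d_5 = (60 - 7^2)/1 = 11/1 = 11: (m_5, d_5) = (m_1, d_1) = (7, 11), so from here the quotients repeat a_1, ..., a_4; the period length is 4.
So sqrt(60) = [7; (1, 2, 1, 14)] with period length k = 4.
k is even, so the fundamental solution of x^2 - 60y^2 = 1 is (p_{k-1}, q_{k-1}) = (p_3, q_3); compute convergents through index 3.
Convergents (p_i = a_i*p_{i-1} + p_{i-2}, q_i = a_i*q_{i-1} + q_{i-2} with p_{-2}=0, p_{-1}=1, q_{-2}=1, q_{-1}=0):
  i=0: a_0=7, p_0 = 7*1 + 0 = 7, q_0 = 7*0 + 1 = 1.
  i=1: a_1=1, p_1 = 1*7 + 1 = 8, q_1 = 1*1 + 0 = 1.
  i=2: a_2=2, p_2 = 2*8 + 7 = 23, q_2 = 2*1 + 1 = 3.
  i=3: a_3=1, p_3 = 1*23 + 8 = 31, q_3 = 1*3 + 1 = 4.
Check: 31^2 - 60*4^2 = 961 - 960 = 1, so (x, y) = (31, 4) solves the equation, and by the theorem it is the least positive solution.

(x, y) = (31, 4)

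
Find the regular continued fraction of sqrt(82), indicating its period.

[9; (18)]

Write x_i = (sqrt(82) + m_i)/d_i with (m_0, d_0) = (0, 1). a_0 = floor(sqrt(82)) = 9, since 9^2 = 81 <= 82 < 100 = 10^2.
Iterate m_{i+1} = d_i*a_i - m_i, d_{i+1} = (82 - m_{i+1}^2)/d_i, a_{i+1} = floor((a_0 + m_{i+1})/d_{i+1}):
  m_1 = 1*9 - 0 = 9, d_1 = (82 - 9^2)/1 = 1/1 = 1, a_1 = floor((9 + 9)/1) = 18.
  m_2 = 1*18 - 9 = 9, d_2 = (82 - 9^2)/1 = 1/1 = 1: (m_2, d_2) = (m_1, d_1) = (9, 1), so from here the quotient a_1 repeats; the period length is 1.
Hence the expansion of sqrt(82) is a_0 = 9 followed by the repeating block 18 (period 1).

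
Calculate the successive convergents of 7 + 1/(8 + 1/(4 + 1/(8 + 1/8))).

7/1, 57/8, 235/33, 1937/272, 15731/2209

Using the convergent recurrence p_i = a_i*p_{i-1} + p_{i-2}, q_i = a_i*q_{i-1} + q_{i-2} with p_{-2}=0, p_{-1}=1, q_{-2}=1, q_{-1}=0:
  i=0: a_0=7, p_0 = 7*1 + 0 = 7, q_0 = 7*0 + 1 = 1.
  i=1: a_1=8, p_1 = 8*7 + 1 = 57, q_1 = 8*1 + 0 = 8.
  i=2: a_2=4, p_2 = 4*57 + 7 = 235, q_2 = 4*8 + 1 = 33.
  i=3: a_3=8, p_3 = 8*235 + 57 = 1937, q_3 = 8*33 + 8 = 272.
  i=4: a_4=8, p_4 = 8*1937 + 235 = 15731, q_4 = 8*272 + 33 = 2209.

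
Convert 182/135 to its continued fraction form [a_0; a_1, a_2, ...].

Run the Euclidean algorithm on 182 and 135; the successive quotients are the partial quotients a_0, a_1, ... (each step inverts the fractional part left over by the previous one):
  182 = 1*135 + 47, so a_0 = 1.
  135 = 2*47 + 41, so a_1 = 2.
  47 = 1*41 + 6, so a_2 = 1.
  41 = 6*6 + 5, so a_3 = 6.
  6 = 1*5 + 1, so a_4 = 1.
  5 = 5*1 + 0, so a_5 = 5.
The remainder reaches 0 after 6 divisions, so the expansion has 6 partial quotients, read off in order.

[1; 2, 1, 6, 1, 5]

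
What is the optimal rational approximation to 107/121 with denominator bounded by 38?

23/26

Expand x = 107/121 as a continued fraction with the Euclidean algorithm:
  107 = 0*121 + 107, so a_0 = 0.
  121 = 1*107 + 14, so a_1 = 1.
  107 = 7*14 + 9, so a_2 = 7.
  14 = 1*9 + 5, so a_3 = 1.
  9 = 1*5 + 4, so a_4 = 1.
  5 = 1*4 + 1, so a_5 = 1.
  4 = 4*1 + 0, so a_6 = 4.
so x = [0; 1, 7, 1, 1, 1, 4].
Convergents (p_i = a_i*p_{i-1} + p_{i-2}, q_i = a_i*q_{i-1} + q_{i-2} with p_{-2}=0, p_{-1}=1, q_{-2}=1, q_{-1}=0), until the denominator exceeds 38:
  i=0: a_0=0, p_0 = 0*1 + 0 = 0, q_0 = 0*0 + 1 = 1.
  i=1: a_1=1, p_1 = 1*0 + 1 = 1, q_1 = 1*1 + 0 = 1.
  i=2: a_2=7, p_2 = 7*1 + 0 = 7, q_2 = 7*1 + 1 = 8.
  i=3: a_3=1, p_3 = 1*7 + 1 = 8, q_3 = 1*8 + 1 = 9.
  i=4: a_4=1, p_4 = 1*8 + 7 = 15, q_4 = 1*9 + 8 = 17.
  i=5: a_5=1, p_5 = 1*15 + 8 = 23, q_5 = 1*17 + 9 = 26.
  i=6: a_6=4, p_6 = 4*23 + 15 = 107, q_6 = 4*26 + 17 = 121.
q_6 = 121 > 38, so the last convergent with denominator <= 38 is p_5/q_5 = 23/26.
The closest fraction with denominator <= 38 is either p_5/q_5 or the intermediate fraction (k*p_5 + p_4)/(k*q_5 + q_4) with the largest k >= 1 whose denominator stays <= 38; these approach x as k grows, and every other convergent or intermediate fraction in range is farther away.
Largest k: floor((38 - q_4)/q_5) = floor((38 - 17)/26) = 0.
Since k = 0, no intermediate fraction beyond p_5/q_5 has denominator <= 38, so the convergent 23/26 is the closest (its error is |107*26 - 23*121|/(121*26) = 1/3146).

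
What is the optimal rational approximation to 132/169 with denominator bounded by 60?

25/32

Expand x = 132/169 as a continued fraction with the Euclidean algorithm:
  132 = 0*169 + 132, so a_0 = 0.
  169 = 1*132 + 37, so a_1 = 1.
  132 = 3*37 + 21, so a_2 = 3.
  37 = 1*21 + 16, so a_3 = 1.
  21 = 1*16 + 5, so a_4 = 1.
  16 = 3*5 + 1, so a_5 = 3.
  5 = 5*1 + 0, so a_6 = 5.
so x = [0; 1, 3, 1, 1, 3, 5].
Convergents (p_i = a_i*p_{i-1} + p_{i-2}, q_i = a_i*q_{i-1} + q_{i-2} with p_{-2}=0, p_{-1}=1, q_{-2}=1, q_{-1}=0), until the denominator exceeds 60:
  i=0: a_0=0, p_0 = 0*1 + 0 = 0, q_0 = 0*0 + 1 = 1.
  i=1: a_1=1, p_1 = 1*0 + 1 = 1, q_1 = 1*1 + 0 = 1.
  i=2: a_2=3, p_2 = 3*1 + 0 = 3, q_2 = 3*1 + 1 = 4.
  i=3: a_3=1, p_3 = 1*3 + 1 = 4, q_3 = 1*4 + 1 = 5.
  i=4: a_4=1, p_4 = 1*4 + 3 = 7, q_4 = 1*5 + 4 = 9.
  i=5: a_5=3, p_5 = 3*7 + 4 = 25, q_5 = 3*9 + 5 = 32.
  i=6: a_6=5, p_6 = 5*25 + 7 = 132, q_6 = 5*32 + 9 = 169.
q_6 = 169 > 60, so the last convergent with denominator <= 60 is p_5/q_5 = 25/32.
The closest fraction with denominator <= 60 is either p_5/q_5 or the intermediate fraction (k*p_5 + p_4)/(k*q_5 + q_4) with the largest k >= 1 whose denominator stays <= 60; these approach x as k grows, and every other convergent or intermediate fraction in range is farther away.
Largest k: floor((60 - q_4)/q_5) = floor((60 - 9)/32) = 1.
That gives (1*25 + 7)/(1*32 + 9) = 32/41.
Compare the errors: |x - 25/32| = |132*32 - 25*169|/(169*32) = 1/5408, and |x - 32/41| = |132*41 - 32*169|/(169*41) = 4/6929.
Cross-multiplying, 1*6929 = 6929 < 21632 = 4*5408, so 1/5408 is smaller: the convergent 25/32 is closer to x than 32/41.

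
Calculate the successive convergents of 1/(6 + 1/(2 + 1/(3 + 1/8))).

Using the convergent recurrence p_i = a_i*p_{i-1} + p_{i-2}, q_i = a_i*q_{i-1} + q_{i-2} with p_{-2}=0, p_{-1}=1, q_{-2}=1, q_{-1}=0:
  i=0: a_0=0, p_0 = 0*1 + 0 = 0, q_0 = 0*0 + 1 = 1.
  i=1: a_1=6, p_1 = 6*0 + 1 = 1, q_1 = 6*1 + 0 = 6.
  i=2: a_2=2, p_2 = 2*1 + 0 = 2, q_2 = 2*6 + 1 = 13.
  i=3: a_3=3, p_3 = 3*2 + 1 = 7, q_3 = 3*13 + 6 = 45.
  i=4: a_4=8, p_4 = 8*7 + 2 = 58, q_4 = 8*45 + 13 = 373.

0/1, 1/6, 2/13, 7/45, 58/373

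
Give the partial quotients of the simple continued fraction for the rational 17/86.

[0; 5, 17]

Run the Euclidean algorithm on 17 and 86; the successive quotients are the partial quotients a_0, a_1, ... (each step inverts the fractional part left over by the previous one):
  17 = 0*86 + 17, so a_0 = 0.
  86 = 5*17 + 1, so a_1 = 5.
  17 = 17*1 + 0, so a_2 = 17.
The remainder reaches 0 after 3 divisions, so the expansion has 3 partial quotients, read off in order.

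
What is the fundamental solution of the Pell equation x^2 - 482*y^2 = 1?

First expand sqrt(482) as a continued fraction. With x_i = (sqrt(482) + m_i)/d_i and (m_0, d_0) = (0, 1): a_0 = floor(sqrt(482)) = 21, since 21^2 = 441 <= 482 < 484 = 22^2.
Iterate m_{i+1} = d_i*a_i - m_i, d_{i+1} = (482 - m_{i+1}^2)/d_i, a_{i+1} = floor((a_0 + m_{i+1})/d_{i+1}):
  m_1 = 1*21 - 0 = 21, d_1 = (482 - 21^2)/1 = 41/1 = 41, a_1 = floor((21 + 21)/41) = 1.
  m_2 = 41*1 - 21 = 20, d_2 = (482 - 20^2)/41 = 82/41 = 2, a_2 = floor((21 + 20)/2) = 20.
  m_3 = 2*20 - 20 = 20, d_3 = (482 - 20^2)/2 = 82/2 = 41, a_3 = floor((21 + 20)/41) = 1.
  m_4 = 41*1 - 20 = 21, d_4 = (482 - 21^2)/41 = 41/41 = 1, a_4 = floor((21 + 21)/1) = 42.
  m_5 = 1*42 - 21 = 21, d_5 = (482 - 21^2)/1 = 41/1 = 41: (m_5, d_5) = (m_1, d_1) = (21, 41), so from here the quotients repeat a_1, ..., a_4; the period length is 4.
So sqrt(482) = [21; (1, 20, 1, 42)] with period length k = 4.
k is even, so the fundamental solution of x^2 - 482y^2 = 1 is (p_{k-1}, q_{k-1}) = (p_3, q_3); compute convergents through index 3.
Convergents (p_i = a_i*p_{i-1} + p_{i-2}, q_i = a_i*q_{i-1} + q_{i-2} with p_{-2}=0, p_{-1}=1, q_{-2}=1, q_{-1}=0):
  i=0: a_0=21, p_0 = 21*1 + 0 = 21, q_0 = 21*0 + 1 = 1.
  i=1: a_1=1, p_1 = 1*21 + 1 = 22, q_1 = 1*1 + 0 = 1.
  i=2: a_2=20, p_2 = 20*22 + 21 = 461, q_2 = 20*1 + 1 = 21.
  i=3: a_3=1, p_3 = 1*461 + 22 = 483, q_3 = 1*21 + 1 = 22.
Check: 483^2 - 482*22^2 = 233289 - 233288 = 1, so (x, y) = (483, 22) solves the equation, and by the theorem it is the least positive solution.

(x, y) = (483, 22)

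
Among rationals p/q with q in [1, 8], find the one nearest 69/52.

4/3

Expand x = 69/52 as a continued fraction with the Euclidean algorithm:
  69 = 1*52 + 17, so a_0 = 1.
  52 = 3*17 + 1, so a_1 = 3.
  17 = 17*1 + 0, so a_2 = 17.
so x = [1; 3, 17].
Convergents (p_i = a_i*p_{i-1} + p_{i-2}, q_i = a_i*q_{i-1} + q_{i-2} with p_{-2}=0, p_{-1}=1, q_{-2}=1, q_{-1}=0), until the denominator exceeds 8:
  i=0: a_0=1, p_0 = 1*1 + 0 = 1, q_0 = 1*0 + 1 = 1.
  i=1: a_1=3, p_1 = 3*1 + 1 = 4, q_1 = 3*1 + 0 = 3.
  i=2: a_2=17, p_2 = 17*4 + 1 = 69, q_2 = 17*3 + 1 = 52.
q_2 = 52 > 8, so the last convergent with denominator <= 8 is p_1/q_1 = 4/3.
The closest fraction with denominator <= 8 is either p_1/q_1 or the intermediate fraction (k*p_1 + p_0)/(k*q_1 + q_0) with the largest k >= 1 whose denominator stays <= 8; these approach x as k grows, and every other convergent or intermediate fraction in range is farther away.
Largest k: floor((8 - q_0)/q_1) = floor((8 - 1)/3) = 2.
That gives (2*4 + 1)/(2*3 + 1) = 9/7.
Compare the errors: |x - 4/3| = |69*3 - 4*52|/(52*3) = 1/156, and |x - 9/7| = |69*7 - 9*52|/(52*7) = 15/364.
Cross-multiplying, 1*364 = 364 < 2340 = 15*156, so 1/156 is smaller: the convergent 4/3 is closer to x than 9/7.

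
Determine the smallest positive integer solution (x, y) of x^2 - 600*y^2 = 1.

(x, y) = (49, 2)

First expand sqrt(600) as a continued fraction. With x_i = (sqrt(600) + m_i)/d_i and (m_0, d_0) = (0, 1): a_0 = floor(sqrt(600)) = 24, since 24^2 = 576 <= 600 < 625 = 25^2.
Iterate m_{i+1} = d_i*a_i - m_i, d_{i+1} = (600 - m_{i+1}^2)/d_i, a_{i+1} = floor((a_0 + m_{i+1})/d_{i+1}):
  m_1 = 1*24 - 0 = 24, d_1 = (600 - 24^2)/1 = 24/1 = 24, a_1 = floor((24 + 24)/24) = 2.
  m_2 = 24*2 - 24 = 24, d_2 = (600 - 24^2)/24 = 24/24 = 1, a_2 = floor((24 + 24)/1) = 48.
  m_3 = 1*48 - 24 = 24, d_3 = (600 - 24^2)/1 = 24/1 = 24: (m_3, d_3) = (m_1, d_1) = (24, 24), so from here the quotients repeat a_1, a_2; the period length is 2.
So sqrt(600) = [24; (2, 48)] with period length k = 2.
k is even, so the fundamental solution of x^2 - 600y^2 = 1 is (p_{k-1}, q_{k-1}) = (p_1, q_1); compute convergents through index 1.
Convergents (p_i = a_i*p_{i-1} + p_{i-2}, q_i = a_i*q_{i-1} + q_{i-2} with p_{-2}=0, p_{-1}=1, q_{-2}=1, q_{-1}=0):
  i=0: a_0=24, p_0 = 24*1 + 0 = 24, q_0 = 24*0 + 1 = 1.
  i=1: a_1=2, p_1 = 2*24 + 1 = 49, q_1 = 2*1 + 0 = 2.
Check: 49^2 - 600*2^2 = 2401 - 2400 = 1, so (x, y) = (49, 2) solves the equation, and by the theorem it is the least positive solution.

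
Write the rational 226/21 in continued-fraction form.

Run the Euclidean algorithm on 226 and 21; the successive quotients are the partial quotients a_0, a_1, ... (each step inverts the fractional part left over by the previous one):
  226 = 10*21 + 16, so a_0 = 10.
  21 = 1*16 + 5, so a_1 = 1.
  16 = 3*5 + 1, so a_2 = 3.
  5 = 5*1 + 0, so a_3 = 5.
The remainder reaches 0 after 4 divisions, so the expansion has 4 partial quotients, read off in order.

[10; 1, 3, 5]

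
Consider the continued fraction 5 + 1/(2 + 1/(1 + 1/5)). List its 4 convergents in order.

Using the convergent recurrence p_i = a_i*p_{i-1} + p_{i-2}, q_i = a_i*q_{i-1} + q_{i-2} with p_{-2}=0, p_{-1}=1, q_{-2}=1, q_{-1}=0:
  i=0: a_0=5, p_0 = 5*1 + 0 = 5, q_0 = 5*0 + 1 = 1.
  i=1: a_1=2, p_1 = 2*5 + 1 = 11, q_1 = 2*1 + 0 = 2.
  i=2: a_2=1, p_2 = 1*11 + 5 = 16, q_2 = 1*2 + 1 = 3.
  i=3: a_3=5, p_3 = 5*16 + 11 = 91, q_3 = 5*3 + 2 = 17.

5/1, 11/2, 16/3, 91/17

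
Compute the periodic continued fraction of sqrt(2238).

[47; (3, 3, 1, 30, 1, 3, 3, 94)]

Write x_i = (sqrt(2238) + m_i)/d_i with (m_0, d_0) = (0, 1). a_0 = floor(sqrt(2238)) = 47, since 47^2 = 2209 <= 2238 < 2304 = 48^2.
Iterate m_{i+1} = d_i*a_i - m_i, d_{i+1} = (2238 - m_{i+1}^2)/d_i, a_{i+1} = floor((a_0 + m_{i+1})/d_{i+1}):
  m_1 = 1*47 - 0 = 47, d_1 = (2238 - 47^2)/1 = 29/1 = 29, a_1 = floor((47 + 47)/29) = 3.
  m_2 = 29*3 - 47 = 40, d_2 = (2238 - 40^2)/29 = 638/29 = 22, a_2 = floor((47 + 40)/22) = 3.
  m_3 = 22*3 - 40 = 26, d_3 = (2238 - 26^2)/22 = 1562/22 = 71, a_3 = floor((47 + 26)/71) = 1.
  m_4 = 71*1 - 26 = 45, d_4 = (2238 - 45^2)/71 = 213/71 = 3, a_4 = floor((47 + 45)/3) = 30.
  m_5 = 3*30 - 45 = 45, d_5 = (2238 - 45^2)/3 = 213/3 = 71, a_5 = floor((47 + 45)/71) = 1.
  m_6 = 71*1 - 45 = 26, d_6 = (2238 - 26^2)/71 = 1562/71 = 22, a_6 = floor((47 + 26)/22) = 3.
  m_7 = 22*3 - 26 = 40, d_7 = (2238 - 40^2)/22 = 638/22 = 29, a_7 = floor((47 + 40)/29) = 3.
  m_8 = 29*3 - 40 = 47, d_8 = (2238 - 47^2)/29 = 29/29 = 1, a_8 = floor((47 + 47)/1) = 94.
  m_9 = 1*94 - 47 = 47, d_9 = (2238 - 47^2)/1 = 29/1 = 29: (m_9, d_9) = (m_1, d_1) = (47, 29), so from here the quotients repeat a_1, ..., a_8; the period length is 8.
Hence the expansion of sqrt(2238) is a_0 = 47 followed by the repeating block 3, 3, 1, 30, 1, 3, 3, 94 (period 8).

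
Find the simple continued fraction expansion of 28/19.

Run the Euclidean algorithm on 28 and 19; the successive quotients are the partial quotients a_0, a_1, ... (each step inverts the fractional part left over by the previous one):
  28 = 1*19 + 9, so a_0 = 1.
  19 = 2*9 + 1, so a_1 = 2.
  9 = 9*1 + 0, so a_2 = 9.
The remainder reaches 0 after 3 divisions, so the expansion has 3 partial quotients, read off in order.

[1; 2, 9]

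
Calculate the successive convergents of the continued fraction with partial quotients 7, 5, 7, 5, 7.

7/1, 36/5, 259/36, 1331/185, 9576/1331

Using the convergent recurrence p_i = a_i*p_{i-1} + p_{i-2}, q_i = a_i*q_{i-1} + q_{i-2} with p_{-2}=0, p_{-1}=1, q_{-2}=1, q_{-1}=0:
  i=0: a_0=7, p_0 = 7*1 + 0 = 7, q_0 = 7*0 + 1 = 1.
  i=1: a_1=5, p_1 = 5*7 + 1 = 36, q_1 = 5*1 + 0 = 5.
  i=2: a_2=7, p_2 = 7*36 + 7 = 259, q_2 = 7*5 + 1 = 36.
  i=3: a_3=5, p_3 = 5*259 + 36 = 1331, q_3 = 5*36 + 5 = 185.
  i=4: a_4=7, p_4 = 7*1331 + 259 = 9576, q_4 = 7*185 + 36 = 1331.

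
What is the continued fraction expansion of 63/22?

Run the Euclidean algorithm on 63 and 22; the successive quotients are the partial quotients a_0, a_1, ... (each step inverts the fractional part left over by the previous one):
  63 = 2*22 + 19, so a_0 = 2.
  22 = 1*19 + 3, so a_1 = 1.
  19 = 6*3 + 1, so a_2 = 6.
  3 = 3*1 + 0, so a_3 = 3.
The remainder reaches 0 after 4 divisions, so the expansion has 4 partial quotients, read off in order.

[2; 1, 6, 3]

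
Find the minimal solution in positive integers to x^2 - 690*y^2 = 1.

(x, y) = (1471, 56)

First expand sqrt(690) as a continued fraction. With x_i = (sqrt(690) + m_i)/d_i and (m_0, d_0) = (0, 1): a_0 = floor(sqrt(690)) = 26, since 26^2 = 676 <= 690 < 729 = 27^2.
Iterate m_{i+1} = d_i*a_i - m_i, d_{i+1} = (690 - m_{i+1}^2)/d_i, a_{i+1} = floor((a_0 + m_{i+1})/d_{i+1}):
  m_1 = 1*26 - 0 = 26, d_1 = (690 - 26^2)/1 = 14/1 = 14, a_1 = floor((26 + 26)/14) = 3.
  m_2 = 14*3 - 26 = 16, d_2 = (690 - 16^2)/14 = 434/14 = 31, a_2 = floor((26 + 16)/31) = 1.
  m_3 = 31*1 - 16 = 15, d_3 = (690 - 15^2)/31 = 465/31 = 15, a_3 = floor((26 + 15)/15) = 2.
  m_4 = 15*2 - 15 = 15, d_4 = (690 - 15^2)/15 = 465/15 = 31, a_4 = floor((26 + 15)/31) = 1.
  m_5 = 31*1 - 15 = 16, d_5 = (690 - 16^2)/31 = 434/31 = 14, a_5 = floor((26 + 16)/14) = 3.
  m_6 = 14*3 - 16 = 26, d_6 = (690 - 26^2)/14 = 14/14 = 1, a_6 = floor((26 + 26)/1) = 52.
  m_7 = 1*52 - 26 = 26, d_7 = (690 - 26^2)/1 = 14/1 = 14: (m_7, d_7) = (m_1, d_1) = (26, 14), so from here the quotients repeat a_1, ..., a_6; the period length is 6.
So sqrt(690) = [26; (3, 1, 2, 1, 3, 52)] with period length k = 6.
k is even, so the fundamental solution of x^2 - 690y^2 = 1 is (p_{k-1}, q_{k-1}) = (p_5, q_5); compute convergents through index 5.
Convergents (p_i = a_i*p_{i-1} + p_{i-2}, q_i = a_i*q_{i-1} + q_{i-2} with p_{-2}=0, p_{-1}=1, q_{-2}=1, q_{-1}=0):
  i=0: a_0=26, p_0 = 26*1 + 0 = 26, q_0 = 26*0 + 1 = 1.
  i=1: a_1=3, p_1 = 3*26 + 1 = 79, q_1 = 3*1 + 0 = 3.
  i=2: a_2=1, p_2 = 1*79 + 26 = 105, q_2 = 1*3 + 1 = 4.
  i=3: a_3=2, p_3 = 2*105 + 79 = 289, q_3 = 2*4 + 3 = 11.
  i=4: a_4=1, p_4 = 1*289 + 105 = 394, q_4 = 1*11 + 4 = 15.
  i=5: a_5=3, p_5 = 3*394 + 289 = 1471, q_5 = 3*15 + 11 = 56.
Check: 1471^2 - 690*56^2 = 2163841 - 2163840 = 1, so (x, y) = (1471, 56) solves the equation, and by the theorem it is the least positive solution.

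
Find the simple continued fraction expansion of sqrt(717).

Write x_i = (sqrt(717) + m_i)/d_i with (m_0, d_0) = (0, 1). a_0 = floor(sqrt(717)) = 26, since 26^2 = 676 <= 717 < 729 = 27^2.
Iterate m_{i+1} = d_i*a_i - m_i, d_{i+1} = (717 - m_{i+1}^2)/d_i, a_{i+1} = floor((a_0 + m_{i+1})/d_{i+1}):
  m_1 = 1*26 - 0 = 26, d_1 = (717 - 26^2)/1 = 41/1 = 41, a_1 = floor((26 + 26)/41) = 1.
  m_2 = 41*1 - 26 = 15, d_2 = (717 - 15^2)/41 = 492/41 = 12, a_2 = floor((26 + 15)/12) = 3.
  m_3 = 12*3 - 15 = 21, d_3 = (717 - 21^2)/12 = 276/12 = 23, a_3 = floor((26 + 21)/23) = 2.
  m_4 = 23*2 - 21 = 25, d_4 = (717 - 25^2)/23 = 92/23 = 4, a_4 = floor((26 + 25)/4) = 12.
  m_5 = 4*12 - 25 = 23, d_5 = (717 - 23^2)/4 = 188/4 = 47, a_5 = floor((26 + 23)/47) = 1.
  m_6 = 47*1 - 23 = 24, d_6 = (717 - 24^2)/47 = 141/47 = 3, a_6 = floor((26 + 24)/3) = 16.
  m_7 = 3*16 - 24 = 24, d_7 = (717 - 24^2)/3 = 141/3 = 47, a_7 = floor((26 + 24)/47) = 1.
  m_8 = 47*1 - 24 = 23, d_8 = (717 - 23^2)/47 = 188/47 = 4, a_8 = floor((26 + 23)/4) = 12.
  m_9 = 4*12 - 23 = 25, d_9 = (717 - 25^2)/4 = 92/4 = 23, a_9 = floor((26 + 25)/23) = 2.
  m_10 = 23*2 - 25 = 21, d_10 = (717 - 21^2)/23 = 276/23 = 12, a_10 = floor((26 + 21)/12) = 3.
  m_11 = 12*3 - 21 = 15, d_11 = (717 - 15^2)/12 = 492/12 = 41, a_11 = floor((26 + 15)/41) = 1.
  m_12 = 41*1 - 15 = 26, d_12 = (717 - 26^2)/41 = 41/41 = 1, a_12 = floor((26 + 26)/1) = 52.
  m_13 = 1*52 - 26 = 26, d_13 = (717 - 26^2)/1 = 41/1 = 41: (m_13, d_13) = (m_1, d_1) = (26, 41), so from here the quotients repeat a_1, ..., a_12; the period length is 12.
Hence the expansion of sqrt(717) is a_0 = 26 followed by the repeating block 1, 3, 2, 12, 1, 16, 1, 12, 2, 3, 1, 52 (period 12).

[26; (1, 3, 2, 12, 1, 16, 1, 12, 2, 3, 1, 52)]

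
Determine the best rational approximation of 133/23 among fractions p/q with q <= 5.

29/5

Expand x = 133/23 as a continued fraction with the Euclidean algorithm:
  133 = 5*23 + 18, so a_0 = 5.
  23 = 1*18 + 5, so a_1 = 1.
  18 = 3*5 + 3, so a_2 = 3.
  5 = 1*3 + 2, so a_3 = 1.
  3 = 1*2 + 1, so a_4 = 1.
  2 = 2*1 + 0, so a_5 = 2.
so x = [5; 1, 3, 1, 1, 2].
Convergents (p_i = a_i*p_{i-1} + p_{i-2}, q_i = a_i*q_{i-1} + q_{i-2} with p_{-2}=0, p_{-1}=1, q_{-2}=1, q_{-1}=0), until the denominator exceeds 5:
  i=0: a_0=5, p_0 = 5*1 + 0 = 5, q_0 = 5*0 + 1 = 1.
  i=1: a_1=1, p_1 = 1*5 + 1 = 6, q_1 = 1*1 + 0 = 1.
  i=2: a_2=3, p_2 = 3*6 + 5 = 23, q_2 = 3*1 + 1 = 4.
  i=3: a_3=1, p_3 = 1*23 + 6 = 29, q_3 = 1*4 + 1 = 5.
  i=4: a_4=1, p_4 = 1*29 + 23 = 52, q_4 = 1*5 + 4 = 9.
q_4 = 9 > 5, so the last convergent with denominator <= 5 is p_3/q_3 = 29/5.
The closest fraction with denominator <= 5 is either p_3/q_3 or the intermediate fraction (k*p_3 + p_2)/(k*q_3 + q_2) with the largest k >= 1 whose denominator stays <= 5; these approach x as k grows, and every other convergent or intermediate fraction in range is farther away.
Largest k: floor((5 - q_2)/q_3) = floor((5 - 4)/5) = 0.
Since k = 0, no intermediate fraction beyond p_3/q_3 has denominator <= 5, so the convergent 29/5 is the closest (its error is |133*5 - 29*23|/(23*5) = 2/115).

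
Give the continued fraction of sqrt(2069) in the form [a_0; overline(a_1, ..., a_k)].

[45; overline(2, 17, 1, 2, 3, 3, 2, 1, 17, 2, 90)]

Write x_i = (sqrt(2069) + m_i)/d_i with (m_0, d_0) = (0, 1). a_0 = floor(sqrt(2069)) = 45, since 45^2 = 2025 <= 2069 < 2116 = 46^2.
Iterate m_{i+1} = d_i*a_i - m_i, d_{i+1} = (2069 - m_{i+1}^2)/d_i, a_{i+1} = floor((a_0 + m_{i+1})/d_{i+1}):
  m_1 = 1*45 - 0 = 45, d_1 = (2069 - 45^2)/1 = 44/1 = 44, a_1 = floor((45 + 45)/44) = 2.
  m_2 = 44*2 - 45 = 43, d_2 = (2069 - 43^2)/44 = 220/44 = 5, a_2 = floor((45 + 43)/5) = 17.
  m_3 = 5*17 - 43 = 42, d_3 = (2069 - 42^2)/5 = 305/5 = 61, a_3 = floor((45 + 42)/61) = 1.
  m_4 = 61*1 - 42 = 19, d_4 = (2069 - 19^2)/61 = 1708/61 = 28, a_4 = floor((45 + 19)/28) = 2.
  m_5 = 28*2 - 19 = 37, d_5 = (2069 - 37^2)/28 = 700/28 = 25, a_5 = floor((45 + 37)/25) = 3.
  m_6 = 25*3 - 37 = 38, d_6 = (2069 - 38^2)/25 = 625/25 = 25, a_6 = floor((45 + 38)/25) = 3.
  m_7 = 25*3 - 38 = 37, d_7 = (2069 - 37^2)/25 = 700/25 = 28, a_7 = floor((45 + 37)/28) = 2.
  m_8 = 28*2 - 37 = 19, d_8 = (2069 - 19^2)/28 = 1708/28 = 61, a_8 = floor((45 + 19)/61) = 1.
  m_9 = 61*1 - 19 = 42, d_9 = (2069 - 42^2)/61 = 305/61 = 5, a_9 = floor((45 + 42)/5) = 17.
  m_10 = 5*17 - 42 = 43, d_10 = (2069 - 43^2)/5 = 220/5 = 44, a_10 = floor((45 + 43)/44) = 2.
  m_11 = 44*2 - 43 = 45, d_11 = (2069 - 45^2)/44 = 44/44 = 1, a_11 = floor((45 + 45)/1) = 90.
  m_12 = 1*90 - 45 = 45, d_12 = (2069 - 45^2)/1 = 44/1 = 44: (m_12, d_12) = (m_1, d_1) = (45, 44), so from here the quotients repeat a_1, ..., a_11; the period length is 11.
Hence the expansion of sqrt(2069) is a_0 = 45 followed by the repeating block 2, 17, 1, 2, 3, 3, 2, 1, 17, 2, 90 (period 11).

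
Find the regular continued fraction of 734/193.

Run the Euclidean algorithm on 734 and 193; the successive quotients are the partial quotients a_0, a_1, ... (each step inverts the fractional part left over by the previous one):
  734 = 3*193 + 155, so a_0 = 3.
  193 = 1*155 + 38, so a_1 = 1.
  155 = 4*38 + 3, so a_2 = 4.
  38 = 12*3 + 2, so a_3 = 12.
  3 = 1*2 + 1, so a_4 = 1.
  2 = 2*1 + 0, so a_5 = 2.
The remainder reaches 0 after 6 divisions, so the expansion has 6 partial quotients, read off in order.

[3; 1, 4, 12, 1, 2]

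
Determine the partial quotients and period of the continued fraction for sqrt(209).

Write x_i = (sqrt(209) + m_i)/d_i with (m_0, d_0) = (0, 1). a_0 = floor(sqrt(209)) = 14, since 14^2 = 196 <= 209 < 225 = 15^2.
Iterate m_{i+1} = d_i*a_i - m_i, d_{i+1} = (209 - m_{i+1}^2)/d_i, a_{i+1} = floor((a_0 + m_{i+1})/d_{i+1}):
  m_1 = 1*14 - 0 = 14, d_1 = (209 - 14^2)/1 = 13/1 = 13, a_1 = floor((14 + 14)/13) = 2.
  m_2 = 13*2 - 14 = 12, d_2 = (209 - 12^2)/13 = 65/13 = 5, a_2 = floor((14 + 12)/5) = 5.
  m_3 = 5*5 - 12 = 13, d_3 = (209 - 13^2)/5 = 40/5 = 8, a_3 = floor((14 + 13)/8) = 3.
  m_4 = 8*3 - 13 = 11, d_4 = (209 - 11^2)/8 = 88/8 = 11, a_4 = floor((14 + 11)/11) = 2.
  m_5 = 11*2 - 11 = 11, d_5 = (209 - 11^2)/11 = 88/11 = 8, a_5 = floor((14 + 11)/8) = 3.
  m_6 = 8*3 - 11 = 13, d_6 = (209 - 13^2)/8 = 40/8 = 5, a_6 = floor((14 + 13)/5) = 5.
  m_7 = 5*5 - 13 = 12, d_7 = (209 - 12^2)/5 = 65/5 = 13, a_7 = floor((14 + 12)/13) = 2.
  m_8 = 13*2 - 12 = 14, d_8 = (209 - 14^2)/13 = 13/13 = 1, a_8 = floor((14 + 14)/1) = 28.
  m_9 = 1*28 - 14 = 14, d_9 = (209 - 14^2)/1 = 13/1 = 13: (m_9, d_9) = (m_1, d_1) = (14, 13), so from here the quotients repeat a_1, ..., a_8; the period length is 8.
Hence the expansion of sqrt(209) is a_0 = 14 followed by the repeating block 2, 5, 3, 2, 3, 5, 2, 28 (period 8).

[14; (2, 5, 3, 2, 3, 5, 2, 28)]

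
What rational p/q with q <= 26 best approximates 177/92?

25/13

Expand x = 177/92 as a continued fraction with the Euclidean algorithm:
  177 = 1*92 + 85, so a_0 = 1.
  92 = 1*85 + 7, so a_1 = 1.
  85 = 12*7 + 1, so a_2 = 12.
  7 = 7*1 + 0, so a_3 = 7.
so x = [1; 1, 12, 7].
Convergents (p_i = a_i*p_{i-1} + p_{i-2}, q_i = a_i*q_{i-1} + q_{i-2} with p_{-2}=0, p_{-1}=1, q_{-2}=1, q_{-1}=0), until the denominator exceeds 26:
  i=0: a_0=1, p_0 = 1*1 + 0 = 1, q_0 = 1*0 + 1 = 1.
  i=1: a_1=1, p_1 = 1*1 + 1 = 2, q_1 = 1*1 + 0 = 1.
  i=2: a_2=12, p_2 = 12*2 + 1 = 25, q_2 = 12*1 + 1 = 13.
  i=3: a_3=7, p_3 = 7*25 + 2 = 177, q_3 = 7*13 + 1 = 92.
q_3 = 92 > 26, so the last convergent with denominator <= 26 is p_2/q_2 = 25/13.
The closest fraction with denominator <= 26 is either p_2/q_2 or the intermediate fraction (k*p_2 + p_1)/(k*q_2 + q_1) with the largest k >= 1 whose denominator stays <= 26; these approach x as k grows, and every other convergent or intermediate fraction in range is farther away.
Largest k: floor((26 - q_1)/q_2) = floor((26 - 1)/13) = 1.
That gives (1*25 + 2)/(1*13 + 1) = 27/14.
Compare the errors: |x - 25/13| = |177*13 - 25*92|/(92*13) = 1/1196, and |x - 27/14| = |177*14 - 27*92|/(92*14) = 6/1288.
Cross-multiplying, 1*1288 = 1288 < 7176 = 6*1196, so 1/1196 is smaller: the convergent 25/13 is closer to x than 27/14.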